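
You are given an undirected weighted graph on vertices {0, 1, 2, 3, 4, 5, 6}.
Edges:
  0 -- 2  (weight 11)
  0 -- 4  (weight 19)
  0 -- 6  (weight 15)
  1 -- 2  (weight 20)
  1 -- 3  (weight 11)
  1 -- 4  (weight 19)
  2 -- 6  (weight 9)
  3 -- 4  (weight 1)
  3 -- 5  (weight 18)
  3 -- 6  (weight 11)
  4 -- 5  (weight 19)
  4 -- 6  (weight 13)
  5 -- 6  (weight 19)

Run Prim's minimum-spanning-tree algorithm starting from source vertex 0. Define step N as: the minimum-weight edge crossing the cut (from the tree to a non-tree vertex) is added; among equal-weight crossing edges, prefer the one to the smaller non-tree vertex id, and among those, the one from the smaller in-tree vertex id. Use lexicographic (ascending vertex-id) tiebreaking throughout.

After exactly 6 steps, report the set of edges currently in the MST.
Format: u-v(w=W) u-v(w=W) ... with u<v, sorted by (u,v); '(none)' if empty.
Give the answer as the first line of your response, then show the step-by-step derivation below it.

0-2(w=11) 1-3(w=11) 2-6(w=9) 3-4(w=1) 3-5(w=18) 3-6(w=11)

step 1: add edge 0-2 (w=11); MST = {0-2(w=11)}
step 2: add edge 2-6 (w=9); MST = {0-2(w=11) 2-6(w=9)}
step 3: add edge 3-6 (w=11); MST = {0-2(w=11) 2-6(w=9) 3-6(w=11)}
step 4: add edge 3-4 (w=1); MST = {0-2(w=11) 2-6(w=9) 3-4(w=1) 3-6(w=11)}
step 5: add edge 1-3 (w=11); MST = {0-2(w=11) 1-3(w=11) 2-6(w=9) 3-4(w=1) 3-6(w=11)}
step 6: add edge 3-5 (w=18); MST = {0-2(w=11) 1-3(w=11) 2-6(w=9) 3-4(w=1) 3-5(w=18) 3-6(w=11)}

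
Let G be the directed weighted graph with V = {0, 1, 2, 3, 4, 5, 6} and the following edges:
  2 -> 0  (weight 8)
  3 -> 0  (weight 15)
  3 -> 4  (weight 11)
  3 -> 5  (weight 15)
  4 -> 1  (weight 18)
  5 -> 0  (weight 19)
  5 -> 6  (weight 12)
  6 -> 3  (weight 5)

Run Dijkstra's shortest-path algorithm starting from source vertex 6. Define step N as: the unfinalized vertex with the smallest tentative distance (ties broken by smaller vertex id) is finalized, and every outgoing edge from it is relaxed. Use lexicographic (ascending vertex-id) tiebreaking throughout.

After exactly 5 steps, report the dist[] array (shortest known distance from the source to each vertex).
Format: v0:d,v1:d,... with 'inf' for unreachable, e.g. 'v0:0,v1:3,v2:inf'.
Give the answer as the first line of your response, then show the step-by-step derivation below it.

v0:20,v1:34,v2:inf,v3:5,v4:16,v5:20,v6:0

step 1: dist = v0:inf,v1:inf,v2:inf,v3:5,v4:inf,v5:inf,v6:0
step 2: dist = v0:20,v1:inf,v2:inf,v3:5,v4:16,v5:20,v6:0
step 3: dist = v0:20,v1:34,v2:inf,v3:5,v4:16,v5:20,v6:0
step 4: dist = v0:20,v1:34,v2:inf,v3:5,v4:16,v5:20,v6:0
step 5: dist = v0:20,v1:34,v2:inf,v3:5,v4:16,v5:20,v6:0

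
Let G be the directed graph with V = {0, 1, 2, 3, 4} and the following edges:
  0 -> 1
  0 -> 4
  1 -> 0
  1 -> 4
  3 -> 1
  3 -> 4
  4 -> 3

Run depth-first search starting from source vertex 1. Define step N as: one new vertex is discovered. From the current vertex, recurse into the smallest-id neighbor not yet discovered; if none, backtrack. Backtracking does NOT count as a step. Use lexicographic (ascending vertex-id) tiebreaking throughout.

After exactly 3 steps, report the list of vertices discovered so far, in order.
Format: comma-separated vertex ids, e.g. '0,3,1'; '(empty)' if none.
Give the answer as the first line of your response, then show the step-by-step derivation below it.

1,0,4

step 1: discover 1; path=1; order=1
step 2: discover 0; path=1>0; order=1,0
step 3: discover 4; path=1>0>4; order=1,0,4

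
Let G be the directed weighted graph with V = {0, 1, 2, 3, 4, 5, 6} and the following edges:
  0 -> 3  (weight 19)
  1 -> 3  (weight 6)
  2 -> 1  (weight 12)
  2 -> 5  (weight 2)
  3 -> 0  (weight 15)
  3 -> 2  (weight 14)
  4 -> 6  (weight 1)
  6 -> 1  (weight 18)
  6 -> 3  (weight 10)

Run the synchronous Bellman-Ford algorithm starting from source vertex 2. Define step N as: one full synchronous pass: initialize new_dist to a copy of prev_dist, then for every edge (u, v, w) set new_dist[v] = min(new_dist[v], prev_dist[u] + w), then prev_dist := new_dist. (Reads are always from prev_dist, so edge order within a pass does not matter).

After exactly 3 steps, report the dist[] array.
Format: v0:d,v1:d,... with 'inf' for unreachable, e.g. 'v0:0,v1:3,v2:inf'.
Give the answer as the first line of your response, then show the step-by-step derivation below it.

v0:33,v1:12,v2:0,v3:18,v4:inf,v5:2,v6:inf

step 1: dist = v0:inf,v1:12,v2:0,v3:inf,v4:inf,v5:2,v6:inf
step 2: dist = v0:inf,v1:12,v2:0,v3:18,v4:inf,v5:2,v6:inf
step 3: dist = v0:33,v1:12,v2:0,v3:18,v4:inf,v5:2,v6:inf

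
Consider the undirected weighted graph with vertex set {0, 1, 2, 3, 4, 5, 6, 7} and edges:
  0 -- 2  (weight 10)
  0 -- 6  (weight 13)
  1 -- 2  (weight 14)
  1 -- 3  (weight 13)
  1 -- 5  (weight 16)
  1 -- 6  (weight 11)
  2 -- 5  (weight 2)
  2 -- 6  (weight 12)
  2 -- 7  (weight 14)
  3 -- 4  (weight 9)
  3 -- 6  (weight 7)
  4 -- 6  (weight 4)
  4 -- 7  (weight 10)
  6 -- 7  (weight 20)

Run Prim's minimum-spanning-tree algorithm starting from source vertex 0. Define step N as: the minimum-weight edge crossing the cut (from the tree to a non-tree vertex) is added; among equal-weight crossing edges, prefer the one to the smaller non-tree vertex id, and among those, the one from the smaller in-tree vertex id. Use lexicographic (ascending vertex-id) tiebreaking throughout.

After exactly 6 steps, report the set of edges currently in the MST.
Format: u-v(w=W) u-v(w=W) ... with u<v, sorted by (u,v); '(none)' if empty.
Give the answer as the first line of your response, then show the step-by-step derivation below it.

0-2(w=10) 2-5(w=2) 2-6(w=12) 3-6(w=7) 4-6(w=4) 4-7(w=10)

step 1: add edge 0-2 (w=10); MST = {0-2(w=10)}
step 2: add edge 2-5 (w=2); MST = {0-2(w=10) 2-5(w=2)}
step 3: add edge 2-6 (w=12); MST = {0-2(w=10) 2-5(w=2) 2-6(w=12)}
step 4: add edge 4-6 (w=4); MST = {0-2(w=10) 2-5(w=2) 2-6(w=12) 4-6(w=4)}
step 5: add edge 3-6 (w=7); MST = {0-2(w=10) 2-5(w=2) 2-6(w=12) 3-6(w=7) 4-6(w=4)}
step 6: add edge 4-7 (w=10); MST = {0-2(w=10) 2-5(w=2) 2-6(w=12) 3-6(w=7) 4-6(w=4) 4-7(w=10)}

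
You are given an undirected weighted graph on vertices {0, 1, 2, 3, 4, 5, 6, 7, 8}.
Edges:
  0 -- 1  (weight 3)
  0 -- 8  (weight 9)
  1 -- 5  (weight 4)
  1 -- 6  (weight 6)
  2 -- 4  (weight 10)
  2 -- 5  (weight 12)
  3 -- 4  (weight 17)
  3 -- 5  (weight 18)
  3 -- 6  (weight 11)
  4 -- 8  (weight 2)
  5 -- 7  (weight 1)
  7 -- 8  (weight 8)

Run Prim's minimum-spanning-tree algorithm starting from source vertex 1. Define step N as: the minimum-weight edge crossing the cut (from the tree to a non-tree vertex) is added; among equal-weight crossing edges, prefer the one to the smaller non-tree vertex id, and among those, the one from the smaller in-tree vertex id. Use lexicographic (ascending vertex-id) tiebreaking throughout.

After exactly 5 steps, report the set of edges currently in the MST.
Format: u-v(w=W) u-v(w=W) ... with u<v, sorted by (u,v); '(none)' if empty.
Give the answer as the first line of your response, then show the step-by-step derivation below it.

0-1(w=3) 1-5(w=4) 1-6(w=6) 5-7(w=1) 7-8(w=8)

step 1: add edge 0-1 (w=3); MST = {0-1(w=3)}
step 2: add edge 1-5 (w=4); MST = {0-1(w=3) 1-5(w=4)}
step 3: add edge 5-7 (w=1); MST = {0-1(w=3) 1-5(w=4) 5-7(w=1)}
step 4: add edge 1-6 (w=6); MST = {0-1(w=3) 1-5(w=4) 1-6(w=6) 5-7(w=1)}
step 5: add edge 7-8 (w=8); MST = {0-1(w=3) 1-5(w=4) 1-6(w=6) 5-7(w=1) 7-8(w=8)}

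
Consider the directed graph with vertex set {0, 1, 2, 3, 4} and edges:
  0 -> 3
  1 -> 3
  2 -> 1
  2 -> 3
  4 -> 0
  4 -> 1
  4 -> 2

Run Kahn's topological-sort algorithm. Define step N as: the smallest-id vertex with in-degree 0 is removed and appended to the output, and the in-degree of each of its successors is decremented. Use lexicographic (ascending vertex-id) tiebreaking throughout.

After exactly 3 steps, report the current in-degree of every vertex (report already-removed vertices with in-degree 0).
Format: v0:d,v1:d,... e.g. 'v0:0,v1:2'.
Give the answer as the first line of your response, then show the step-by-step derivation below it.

v0:0,v1:0,v2:0,v3:1,v4:0

step 1: output 4; order=[4]; indeg=(0,1,0,3,0)
step 2: output 0; order=[4,0]; indeg=(0,1,0,2,0)
step 3: output 2; order=[4,0,2]; indeg=(0,0,0,1,0)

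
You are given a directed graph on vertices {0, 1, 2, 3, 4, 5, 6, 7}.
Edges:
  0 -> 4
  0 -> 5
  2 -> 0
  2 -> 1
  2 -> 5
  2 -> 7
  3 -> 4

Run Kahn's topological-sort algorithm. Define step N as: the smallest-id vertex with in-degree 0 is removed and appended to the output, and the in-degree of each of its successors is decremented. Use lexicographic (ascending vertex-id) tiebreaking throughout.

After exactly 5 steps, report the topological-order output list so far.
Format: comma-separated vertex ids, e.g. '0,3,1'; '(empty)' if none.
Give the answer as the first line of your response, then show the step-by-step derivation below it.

2,0,1,3,4

step 1: output 2; order=[2]; indeg=(0,0,0,0,2,1,0,0)
step 2: output 0; order=[2,0]; indeg=(0,0,0,0,1,0,0,0)
step 3: output 1; order=[2,0,1]; indeg=(0,0,0,0,1,0,0,0)
step 4: output 3; order=[2,0,1,3]; indeg=(0,0,0,0,0,0,0,0)
step 5: output 4; order=[2,0,1,3,4]; indeg=(0,0,0,0,0,0,0,0)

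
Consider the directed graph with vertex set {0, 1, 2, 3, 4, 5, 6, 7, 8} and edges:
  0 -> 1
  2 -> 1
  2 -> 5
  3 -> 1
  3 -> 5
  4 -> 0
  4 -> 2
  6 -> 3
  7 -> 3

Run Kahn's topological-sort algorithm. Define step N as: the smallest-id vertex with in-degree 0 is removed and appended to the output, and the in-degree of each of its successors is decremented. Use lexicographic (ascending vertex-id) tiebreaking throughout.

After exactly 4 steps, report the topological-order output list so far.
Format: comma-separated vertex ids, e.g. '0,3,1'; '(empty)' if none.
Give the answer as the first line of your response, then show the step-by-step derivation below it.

4,0,2,6

step 1: output 4; order=[4]; indeg=(0,3,0,2,0,2,0,0,0)
step 2: output 0; order=[4,0]; indeg=(0,2,0,2,0,2,0,0,0)
step 3: output 2; order=[4,0,2]; indeg=(0,1,0,2,0,1,0,0,0)
step 4: output 6; order=[4,0,2,6]; indeg=(0,1,0,1,0,1,0,0,0)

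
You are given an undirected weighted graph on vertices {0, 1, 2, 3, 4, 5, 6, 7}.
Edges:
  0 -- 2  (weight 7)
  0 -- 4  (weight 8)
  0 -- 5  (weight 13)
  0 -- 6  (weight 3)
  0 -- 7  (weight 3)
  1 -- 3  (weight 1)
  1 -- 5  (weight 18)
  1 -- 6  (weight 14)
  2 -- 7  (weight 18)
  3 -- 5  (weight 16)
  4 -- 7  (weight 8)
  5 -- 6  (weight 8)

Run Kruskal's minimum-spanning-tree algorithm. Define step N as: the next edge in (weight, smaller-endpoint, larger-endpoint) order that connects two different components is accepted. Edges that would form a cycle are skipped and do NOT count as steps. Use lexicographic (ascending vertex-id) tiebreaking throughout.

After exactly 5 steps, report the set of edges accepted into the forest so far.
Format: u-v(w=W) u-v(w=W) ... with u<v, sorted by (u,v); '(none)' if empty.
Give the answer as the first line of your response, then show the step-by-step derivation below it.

0-2(w=7) 0-4(w=8) 0-6(w=3) 0-7(w=3) 1-3(w=1)

step 1: add edge 1-3 (w=1); MST = {1-3(w=1)}
step 2: add edge 0-6 (w=3); MST = {0-6(w=3) 1-3(w=1)}
step 3: add edge 0-7 (w=3); MST = {0-6(w=3) 0-7(w=3) 1-3(w=1)}
step 4: add edge 0-2 (w=7); MST = {0-2(w=7) 0-6(w=3) 0-7(w=3) 1-3(w=1)}
step 5: add edge 0-4 (w=8); MST = {0-2(w=7) 0-4(w=8) 0-6(w=3) 0-7(w=3) 1-3(w=1)}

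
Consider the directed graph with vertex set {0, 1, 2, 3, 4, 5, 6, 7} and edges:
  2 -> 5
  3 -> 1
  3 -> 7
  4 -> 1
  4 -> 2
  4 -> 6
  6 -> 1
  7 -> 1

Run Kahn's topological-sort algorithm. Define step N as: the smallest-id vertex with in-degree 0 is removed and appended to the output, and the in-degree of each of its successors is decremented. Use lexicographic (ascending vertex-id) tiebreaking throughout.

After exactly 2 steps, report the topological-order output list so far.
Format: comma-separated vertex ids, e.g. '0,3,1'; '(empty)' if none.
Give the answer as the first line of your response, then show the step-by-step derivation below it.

0,3

step 1: output 0; order=[0]; indeg=(0,4,1,0,0,1,1,1)
step 2: output 3; order=[0,3]; indeg=(0,3,1,0,0,1,1,0)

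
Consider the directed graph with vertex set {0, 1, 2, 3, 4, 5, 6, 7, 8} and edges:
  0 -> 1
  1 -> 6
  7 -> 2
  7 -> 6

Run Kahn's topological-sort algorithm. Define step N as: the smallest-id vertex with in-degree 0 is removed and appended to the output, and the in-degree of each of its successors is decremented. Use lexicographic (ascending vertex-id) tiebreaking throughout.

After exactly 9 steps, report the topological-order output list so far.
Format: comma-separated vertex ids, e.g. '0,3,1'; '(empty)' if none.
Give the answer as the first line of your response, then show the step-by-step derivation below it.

0,1,3,4,5,7,2,6,8

step 1: output 0; order=[0]; indeg=(0,0,1,0,0,0,2,0,0)
step 2: output 1; order=[0,1]; indeg=(0,0,1,0,0,0,1,0,0)
step 3: output 3; order=[0,1,3]; indeg=(0,0,1,0,0,0,1,0,0)
step 4: output 4; order=[0,1,3,4]; indeg=(0,0,1,0,0,0,1,0,0)
step 5: output 5; order=[0,1,3,4,5]; indeg=(0,0,1,0,0,0,1,0,0)
step 6: output 7; order=[0,1,3,4,5,7]; indeg=(0,0,0,0,0,0,0,0,0)
step 7: output 2; order=[0,1,3,4,5,7,2]; indeg=(0,0,0,0,0,0,0,0,0)
step 8: output 6; order=[0,1,3,4,5,7,2,6]; indeg=(0,0,0,0,0,0,0,0,0)
step 9: output 8; order=[0,1,3,4,5,7,2,6,8]; indeg=(0,0,0,0,0,0,0,0,0)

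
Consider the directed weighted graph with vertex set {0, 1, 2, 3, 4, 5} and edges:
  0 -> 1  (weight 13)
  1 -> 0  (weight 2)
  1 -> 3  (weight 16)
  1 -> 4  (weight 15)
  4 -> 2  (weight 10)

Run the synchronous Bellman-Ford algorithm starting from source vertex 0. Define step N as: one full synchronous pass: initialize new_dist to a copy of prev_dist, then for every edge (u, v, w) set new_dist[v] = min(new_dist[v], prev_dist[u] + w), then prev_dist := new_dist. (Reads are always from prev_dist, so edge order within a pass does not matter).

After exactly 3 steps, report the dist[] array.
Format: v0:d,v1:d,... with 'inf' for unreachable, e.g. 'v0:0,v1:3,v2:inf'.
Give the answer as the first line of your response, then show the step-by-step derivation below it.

v0:0,v1:13,v2:38,v3:29,v4:28,v5:inf

step 1: dist = v0:0,v1:13,v2:inf,v3:inf,v4:inf,v5:inf
step 2: dist = v0:0,v1:13,v2:inf,v3:29,v4:28,v5:inf
step 3: dist = v0:0,v1:13,v2:38,v3:29,v4:28,v5:inf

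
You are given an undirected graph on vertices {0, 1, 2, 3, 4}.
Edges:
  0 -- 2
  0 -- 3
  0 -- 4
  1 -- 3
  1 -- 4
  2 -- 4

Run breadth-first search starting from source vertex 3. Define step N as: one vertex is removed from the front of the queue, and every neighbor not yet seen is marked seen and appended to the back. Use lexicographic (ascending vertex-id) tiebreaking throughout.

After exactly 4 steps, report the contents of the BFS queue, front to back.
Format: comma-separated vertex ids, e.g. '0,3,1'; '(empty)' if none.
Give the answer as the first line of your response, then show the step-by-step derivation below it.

4

step 1: dequeue 3; queue=[0,1]; order=3
step 2: dequeue 0; queue=[1,2,4]; order=3,0
step 3: dequeue 1; queue=[2,4]; order=3,0,1
step 4: dequeue 2; queue=[4]; order=3,0,1,2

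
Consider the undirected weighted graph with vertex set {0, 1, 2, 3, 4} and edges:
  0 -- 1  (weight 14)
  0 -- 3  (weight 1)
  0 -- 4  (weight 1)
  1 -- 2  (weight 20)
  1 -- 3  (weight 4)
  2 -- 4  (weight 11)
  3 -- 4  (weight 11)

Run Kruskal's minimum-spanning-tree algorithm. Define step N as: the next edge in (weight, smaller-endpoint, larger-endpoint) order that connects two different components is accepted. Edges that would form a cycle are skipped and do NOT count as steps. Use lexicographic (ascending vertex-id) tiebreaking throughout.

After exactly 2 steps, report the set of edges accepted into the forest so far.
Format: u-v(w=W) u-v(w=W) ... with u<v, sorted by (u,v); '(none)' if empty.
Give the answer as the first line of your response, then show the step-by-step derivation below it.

0-3(w=1) 0-4(w=1)

step 1: add edge 0-3 (w=1); MST = {0-3(w=1)}
step 2: add edge 0-4 (w=1); MST = {0-3(w=1) 0-4(w=1)}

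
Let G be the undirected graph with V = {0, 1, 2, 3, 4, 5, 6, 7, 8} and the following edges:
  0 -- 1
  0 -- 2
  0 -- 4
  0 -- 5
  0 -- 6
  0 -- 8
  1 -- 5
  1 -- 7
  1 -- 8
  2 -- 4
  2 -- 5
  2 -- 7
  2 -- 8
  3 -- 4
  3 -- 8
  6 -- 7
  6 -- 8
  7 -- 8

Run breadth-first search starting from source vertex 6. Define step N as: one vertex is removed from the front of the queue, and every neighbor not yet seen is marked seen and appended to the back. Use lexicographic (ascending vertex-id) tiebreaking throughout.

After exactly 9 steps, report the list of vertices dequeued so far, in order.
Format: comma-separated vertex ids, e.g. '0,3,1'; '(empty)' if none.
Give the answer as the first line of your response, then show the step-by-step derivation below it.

6,0,7,8,1,2,4,5,3

step 1: dequeue 6; queue=[0,7,8]; order=6
step 2: dequeue 0; queue=[7,8,1,2,4,5]; order=6,0
step 3: dequeue 7; queue=[8,1,2,4,5]; order=6,0,7
step 4: dequeue 8; queue=[1,2,4,5,3]; order=6,0,7,8
step 5: dequeue 1; queue=[2,4,5,3]; order=6,0,7,8,1
step 6: dequeue 2; queue=[4,5,3]; order=6,0,7,8,1,2
step 7: dequeue 4; queue=[5,3]; order=6,0,7,8,1,2,4
step 8: dequeue 5; queue=[3]; order=6,0,7,8,1,2,4,5
step 9: dequeue 3; queue=[(empty)]; order=6,0,7,8,1,2,4,5,3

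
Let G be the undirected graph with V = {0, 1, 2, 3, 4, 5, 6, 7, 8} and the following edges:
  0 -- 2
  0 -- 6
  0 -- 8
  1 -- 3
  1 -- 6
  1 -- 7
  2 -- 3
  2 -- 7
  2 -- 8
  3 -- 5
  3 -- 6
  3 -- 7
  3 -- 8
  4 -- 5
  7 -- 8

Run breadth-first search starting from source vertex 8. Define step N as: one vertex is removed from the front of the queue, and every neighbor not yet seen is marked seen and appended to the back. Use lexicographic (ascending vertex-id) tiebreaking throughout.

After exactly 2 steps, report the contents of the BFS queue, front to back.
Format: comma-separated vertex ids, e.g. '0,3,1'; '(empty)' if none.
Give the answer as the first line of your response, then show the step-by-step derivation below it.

2,3,7,6

step 1: dequeue 8; queue=[0,2,3,7]; order=8
step 2: dequeue 0; queue=[2,3,7,6]; order=8,0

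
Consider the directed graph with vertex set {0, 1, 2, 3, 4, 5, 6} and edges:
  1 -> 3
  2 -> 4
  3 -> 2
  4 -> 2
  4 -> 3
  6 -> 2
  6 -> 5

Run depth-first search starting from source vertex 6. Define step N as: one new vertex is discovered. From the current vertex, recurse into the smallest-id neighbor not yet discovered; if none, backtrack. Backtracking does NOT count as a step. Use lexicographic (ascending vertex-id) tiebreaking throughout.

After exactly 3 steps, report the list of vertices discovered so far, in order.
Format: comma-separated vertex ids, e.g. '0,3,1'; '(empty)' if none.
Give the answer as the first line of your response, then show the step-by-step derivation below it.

6,2,4

step 1: discover 6; path=6; order=6
step 2: discover 2; path=6>2; order=6,2
step 3: discover 4; path=6>2>4; order=6,2,4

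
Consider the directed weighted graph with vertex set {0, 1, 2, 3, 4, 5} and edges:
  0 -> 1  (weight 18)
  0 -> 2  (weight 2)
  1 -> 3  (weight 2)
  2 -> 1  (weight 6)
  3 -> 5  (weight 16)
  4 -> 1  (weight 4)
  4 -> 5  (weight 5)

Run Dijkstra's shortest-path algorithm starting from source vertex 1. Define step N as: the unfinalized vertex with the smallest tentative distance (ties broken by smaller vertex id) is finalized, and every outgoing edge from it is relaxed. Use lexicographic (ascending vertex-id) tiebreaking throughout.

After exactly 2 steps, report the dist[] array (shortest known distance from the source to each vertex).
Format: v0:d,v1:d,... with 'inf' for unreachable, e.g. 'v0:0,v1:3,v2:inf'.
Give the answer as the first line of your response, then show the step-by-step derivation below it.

v0:inf,v1:0,v2:inf,v3:2,v4:inf,v5:18

step 1: dist = v0:inf,v1:0,v2:inf,v3:2,v4:inf,v5:inf
step 2: dist = v0:inf,v1:0,v2:inf,v3:2,v4:inf,v5:18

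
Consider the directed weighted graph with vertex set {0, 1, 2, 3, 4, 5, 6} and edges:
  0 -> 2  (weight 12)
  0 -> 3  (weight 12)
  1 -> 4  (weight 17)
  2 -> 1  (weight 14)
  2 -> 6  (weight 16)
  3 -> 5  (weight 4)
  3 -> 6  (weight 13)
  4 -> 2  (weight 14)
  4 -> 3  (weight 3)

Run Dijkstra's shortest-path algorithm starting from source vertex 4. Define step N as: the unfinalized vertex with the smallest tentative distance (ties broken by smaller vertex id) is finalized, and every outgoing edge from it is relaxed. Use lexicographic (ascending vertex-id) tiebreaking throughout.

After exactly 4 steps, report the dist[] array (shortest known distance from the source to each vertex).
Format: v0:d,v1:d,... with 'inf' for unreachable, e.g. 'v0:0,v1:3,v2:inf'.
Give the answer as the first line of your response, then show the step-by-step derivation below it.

v0:inf,v1:28,v2:14,v3:3,v4:0,v5:7,v6:16

step 1: dist = v0:inf,v1:inf,v2:14,v3:3,v4:0,v5:inf,v6:inf
step 2: dist = v0:inf,v1:inf,v2:14,v3:3,v4:0,v5:7,v6:16
step 3: dist = v0:inf,v1:inf,v2:14,v3:3,v4:0,v5:7,v6:16
step 4: dist = v0:inf,v1:28,v2:14,v3:3,v4:0,v5:7,v6:16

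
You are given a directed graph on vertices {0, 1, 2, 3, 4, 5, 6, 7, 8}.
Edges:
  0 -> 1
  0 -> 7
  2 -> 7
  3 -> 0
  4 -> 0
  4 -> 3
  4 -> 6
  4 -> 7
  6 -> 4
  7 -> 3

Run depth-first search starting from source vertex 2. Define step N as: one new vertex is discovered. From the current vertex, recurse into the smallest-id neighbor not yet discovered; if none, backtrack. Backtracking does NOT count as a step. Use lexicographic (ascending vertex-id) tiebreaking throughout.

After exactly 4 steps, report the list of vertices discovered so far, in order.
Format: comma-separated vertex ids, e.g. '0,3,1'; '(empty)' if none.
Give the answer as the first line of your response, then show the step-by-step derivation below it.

2,7,3,0

step 1: discover 2; path=2; order=2
step 2: discover 7; path=2>7; order=2,7
step 3: discover 3; path=2>7>3; order=2,7,3
step 4: discover 0; path=2>7>3>0; order=2,7,3,0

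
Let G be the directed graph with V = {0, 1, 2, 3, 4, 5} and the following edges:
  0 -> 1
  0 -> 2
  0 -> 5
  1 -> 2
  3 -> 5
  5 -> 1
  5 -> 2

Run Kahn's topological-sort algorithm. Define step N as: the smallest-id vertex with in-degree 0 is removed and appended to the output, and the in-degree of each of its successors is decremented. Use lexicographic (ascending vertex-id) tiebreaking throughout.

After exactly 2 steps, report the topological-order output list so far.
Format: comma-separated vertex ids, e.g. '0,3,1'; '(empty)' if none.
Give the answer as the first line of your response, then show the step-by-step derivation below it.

0,3

step 1: output 0; order=[0]; indeg=(0,1,2,0,0,1)
step 2: output 3; order=[0,3]; indeg=(0,1,2,0,0,0)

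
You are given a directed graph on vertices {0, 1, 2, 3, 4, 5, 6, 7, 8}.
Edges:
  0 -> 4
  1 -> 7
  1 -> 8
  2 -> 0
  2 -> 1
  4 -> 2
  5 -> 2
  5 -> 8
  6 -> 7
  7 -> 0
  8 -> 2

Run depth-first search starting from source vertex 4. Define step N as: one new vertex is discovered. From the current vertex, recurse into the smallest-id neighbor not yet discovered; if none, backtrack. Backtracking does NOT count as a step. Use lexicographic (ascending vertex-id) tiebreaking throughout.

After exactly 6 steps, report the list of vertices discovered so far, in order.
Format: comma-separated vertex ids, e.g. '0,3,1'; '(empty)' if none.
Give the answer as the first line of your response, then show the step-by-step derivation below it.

4,2,0,1,7,8

step 1: discover 4; path=4; order=4
step 2: discover 2; path=4>2; order=4,2
step 3: discover 0; path=4>2>0; order=4,2,0
step 4: discover 1; path=4>2>1; order=4,2,0,1
step 5: discover 7; path=4>2>1>7; order=4,2,0,1,7
step 6: discover 8; path=4>2>1>8; order=4,2,0,1,7,8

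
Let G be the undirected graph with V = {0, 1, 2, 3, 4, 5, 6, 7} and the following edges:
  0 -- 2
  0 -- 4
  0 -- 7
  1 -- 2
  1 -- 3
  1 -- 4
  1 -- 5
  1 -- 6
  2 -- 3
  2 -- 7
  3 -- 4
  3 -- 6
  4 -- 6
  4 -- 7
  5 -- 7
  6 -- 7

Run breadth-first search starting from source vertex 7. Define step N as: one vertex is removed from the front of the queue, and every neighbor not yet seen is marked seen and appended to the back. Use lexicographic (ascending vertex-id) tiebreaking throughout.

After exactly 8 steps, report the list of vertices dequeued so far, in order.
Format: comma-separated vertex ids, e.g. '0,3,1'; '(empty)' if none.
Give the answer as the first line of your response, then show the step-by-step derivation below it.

7,0,2,4,5,6,1,3

step 1: dequeue 7; queue=[0,2,4,5,6]; order=7
step 2: dequeue 0; queue=[2,4,5,6]; order=7,0
step 3: dequeue 2; queue=[4,5,6,1,3]; order=7,0,2
step 4: dequeue 4; queue=[5,6,1,3]; order=7,0,2,4
step 5: dequeue 5; queue=[6,1,3]; order=7,0,2,4,5
step 6: dequeue 6; queue=[1,3]; order=7,0,2,4,5,6
step 7: dequeue 1; queue=[3]; order=7,0,2,4,5,6,1
step 8: dequeue 3; queue=[(empty)]; order=7,0,2,4,5,6,1,3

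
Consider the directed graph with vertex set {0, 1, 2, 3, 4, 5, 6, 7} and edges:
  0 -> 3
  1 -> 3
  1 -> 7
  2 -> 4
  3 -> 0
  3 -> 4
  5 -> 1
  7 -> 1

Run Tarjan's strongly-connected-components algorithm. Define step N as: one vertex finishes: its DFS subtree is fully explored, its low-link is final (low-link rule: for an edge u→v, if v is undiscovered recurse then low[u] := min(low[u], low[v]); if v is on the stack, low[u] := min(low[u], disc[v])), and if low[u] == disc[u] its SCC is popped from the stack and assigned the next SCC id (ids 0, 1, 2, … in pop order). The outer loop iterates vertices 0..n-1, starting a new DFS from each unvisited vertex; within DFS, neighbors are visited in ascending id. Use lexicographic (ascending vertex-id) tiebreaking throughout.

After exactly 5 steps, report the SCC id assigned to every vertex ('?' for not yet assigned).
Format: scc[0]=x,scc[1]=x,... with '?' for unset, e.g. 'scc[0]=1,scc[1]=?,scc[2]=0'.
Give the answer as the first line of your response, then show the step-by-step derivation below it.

scc[0]=1,scc[1]=2,scc[2]=?,scc[3]=1,scc[4]=0,scc[5]=?,scc[6]=?,scc[7]=2

step 1: low=(low[0]=0,low[1]=?,low[2]=?,low[3]=0,low[4]=2,low[5]=?,low[6]=?,low[7]=?); scc=(scc[0]=?,scc[1]=?,scc[2]=?,scc[3]=?,scc[4]=0,scc[5]=?,scc[6]=?,scc[7]=?)
step 2: low=(low[0]=0,low[1]=?,low[2]=?,low[3]=0,low[4]=2,low[5]=?,low[6]=?,low[7]=?); scc=(scc[0]=?,scc[1]=?,scc[2]=?,scc[3]=?,scc[4]=0,scc[5]=?,scc[6]=?,scc[7]=?)
step 3: low=(low[0]=0,low[1]=?,low[2]=?,low[3]=0,low[4]=2,low[5]=?,low[6]=?,low[7]=?); scc=(scc[0]=1,scc[1]=?,scc[2]=?,scc[3]=1,scc[4]=0,scc[5]=?,scc[6]=?,scc[7]=?)
step 4: low=(low[0]=0,low[1]=3,low[2]=?,low[3]=0,low[4]=2,low[5]=?,low[6]=?,low[7]=3); scc=(scc[0]=1,scc[1]=?,scc[2]=?,scc[3]=1,scc[4]=0,scc[5]=?,scc[6]=?,scc[7]=?)
step 5: low=(low[0]=0,low[1]=3,low[2]=?,low[3]=0,low[4]=2,low[5]=?,low[6]=?,low[7]=3); scc=(scc[0]=1,scc[1]=2,scc[2]=?,scc[3]=1,scc[4]=0,scc[5]=?,scc[6]=?,scc[7]=2)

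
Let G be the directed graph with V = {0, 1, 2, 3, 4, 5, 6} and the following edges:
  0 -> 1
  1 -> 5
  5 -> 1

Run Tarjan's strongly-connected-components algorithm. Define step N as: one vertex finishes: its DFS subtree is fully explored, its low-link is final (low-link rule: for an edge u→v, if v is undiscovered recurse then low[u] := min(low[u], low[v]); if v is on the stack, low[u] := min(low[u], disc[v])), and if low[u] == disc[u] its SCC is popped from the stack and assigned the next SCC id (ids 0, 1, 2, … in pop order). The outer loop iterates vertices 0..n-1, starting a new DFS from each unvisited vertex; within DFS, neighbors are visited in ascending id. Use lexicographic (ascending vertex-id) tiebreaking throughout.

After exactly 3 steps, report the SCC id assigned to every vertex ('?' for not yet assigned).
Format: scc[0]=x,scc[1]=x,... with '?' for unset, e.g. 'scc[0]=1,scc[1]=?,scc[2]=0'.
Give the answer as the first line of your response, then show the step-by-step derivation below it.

scc[0]=1,scc[1]=0,scc[2]=?,scc[3]=?,scc[4]=?,scc[5]=0,scc[6]=?

step 1: low=(low[0]=0,low[1]=1,low[2]=?,low[3]=?,low[4]=?,low[5]=1,low[6]=?); scc=(scc[0]=?,scc[1]=?,scc[2]=?,scc[3]=?,scc[4]=?,scc[5]=?,scc[6]=?)
step 2: low=(low[0]=0,low[1]=1,low[2]=?,low[3]=?,low[4]=?,low[5]=1,low[6]=?); scc=(scc[0]=?,scc[1]=0,scc[2]=?,scc[3]=?,scc[4]=?,scc[5]=0,scc[6]=?)
step 3: low=(low[0]=0,low[1]=1,low[2]=?,low[3]=?,low[4]=?,low[5]=1,low[6]=?); scc=(scc[0]=1,scc[1]=0,scc[2]=?,scc[3]=?,scc[4]=?,scc[5]=0,scc[6]=?)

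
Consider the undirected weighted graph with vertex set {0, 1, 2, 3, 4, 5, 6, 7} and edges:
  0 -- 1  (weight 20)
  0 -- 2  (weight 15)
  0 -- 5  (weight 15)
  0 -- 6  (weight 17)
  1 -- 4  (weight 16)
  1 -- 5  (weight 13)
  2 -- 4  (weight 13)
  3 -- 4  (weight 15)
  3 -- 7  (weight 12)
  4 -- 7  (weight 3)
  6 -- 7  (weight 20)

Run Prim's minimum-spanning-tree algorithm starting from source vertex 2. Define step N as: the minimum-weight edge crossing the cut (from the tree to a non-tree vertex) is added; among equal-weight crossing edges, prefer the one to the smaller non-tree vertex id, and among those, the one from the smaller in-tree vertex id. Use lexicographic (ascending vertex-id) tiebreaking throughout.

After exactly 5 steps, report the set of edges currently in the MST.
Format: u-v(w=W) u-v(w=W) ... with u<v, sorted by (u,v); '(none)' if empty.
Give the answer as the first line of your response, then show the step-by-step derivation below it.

0-2(w=15) 0-5(w=15) 2-4(w=13) 3-7(w=12) 4-7(w=3)

step 1: add edge 2-4 (w=13); MST = {2-4(w=13)}
step 2: add edge 4-7 (w=3); MST = {2-4(w=13) 4-7(w=3)}
step 3: add edge 3-7 (w=12); MST = {2-4(w=13) 3-7(w=12) 4-7(w=3)}
step 4: add edge 0-2 (w=15); MST = {0-2(w=15) 2-4(w=13) 3-7(w=12) 4-7(w=3)}
step 5: add edge 0-5 (w=15); MST = {0-2(w=15) 0-5(w=15) 2-4(w=13) 3-7(w=12) 4-7(w=3)}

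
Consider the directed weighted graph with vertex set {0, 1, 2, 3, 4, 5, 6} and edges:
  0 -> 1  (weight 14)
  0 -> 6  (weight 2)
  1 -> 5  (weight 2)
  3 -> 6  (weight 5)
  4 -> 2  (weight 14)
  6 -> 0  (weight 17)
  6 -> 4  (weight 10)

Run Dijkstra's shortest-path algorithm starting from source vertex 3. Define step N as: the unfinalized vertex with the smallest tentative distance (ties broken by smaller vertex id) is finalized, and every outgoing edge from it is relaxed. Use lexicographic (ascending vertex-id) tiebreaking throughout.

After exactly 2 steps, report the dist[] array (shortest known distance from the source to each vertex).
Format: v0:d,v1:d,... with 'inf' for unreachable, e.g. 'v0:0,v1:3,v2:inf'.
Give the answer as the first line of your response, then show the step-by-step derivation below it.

v0:22,v1:inf,v2:inf,v3:0,v4:15,v5:inf,v6:5

step 1: dist = v0:inf,v1:inf,v2:inf,v3:0,v4:inf,v5:inf,v6:5
step 2: dist = v0:22,v1:inf,v2:inf,v3:0,v4:15,v5:inf,v6:5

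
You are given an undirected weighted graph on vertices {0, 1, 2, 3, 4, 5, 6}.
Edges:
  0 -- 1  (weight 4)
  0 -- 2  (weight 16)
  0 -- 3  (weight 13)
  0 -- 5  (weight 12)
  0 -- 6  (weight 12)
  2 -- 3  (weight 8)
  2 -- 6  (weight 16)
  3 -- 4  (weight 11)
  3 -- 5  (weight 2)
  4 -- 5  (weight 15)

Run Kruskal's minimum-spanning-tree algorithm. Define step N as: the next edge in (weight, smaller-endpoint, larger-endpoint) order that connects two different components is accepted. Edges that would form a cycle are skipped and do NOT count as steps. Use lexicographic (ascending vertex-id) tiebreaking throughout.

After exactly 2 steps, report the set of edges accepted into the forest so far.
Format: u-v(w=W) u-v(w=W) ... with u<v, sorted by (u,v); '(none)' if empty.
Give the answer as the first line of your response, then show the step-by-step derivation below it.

0-1(w=4) 3-5(w=2)

step 1: add edge 3-5 (w=2); MST = {3-5(w=2)}
step 2: add edge 0-1 (w=4); MST = {0-1(w=4) 3-5(w=2)}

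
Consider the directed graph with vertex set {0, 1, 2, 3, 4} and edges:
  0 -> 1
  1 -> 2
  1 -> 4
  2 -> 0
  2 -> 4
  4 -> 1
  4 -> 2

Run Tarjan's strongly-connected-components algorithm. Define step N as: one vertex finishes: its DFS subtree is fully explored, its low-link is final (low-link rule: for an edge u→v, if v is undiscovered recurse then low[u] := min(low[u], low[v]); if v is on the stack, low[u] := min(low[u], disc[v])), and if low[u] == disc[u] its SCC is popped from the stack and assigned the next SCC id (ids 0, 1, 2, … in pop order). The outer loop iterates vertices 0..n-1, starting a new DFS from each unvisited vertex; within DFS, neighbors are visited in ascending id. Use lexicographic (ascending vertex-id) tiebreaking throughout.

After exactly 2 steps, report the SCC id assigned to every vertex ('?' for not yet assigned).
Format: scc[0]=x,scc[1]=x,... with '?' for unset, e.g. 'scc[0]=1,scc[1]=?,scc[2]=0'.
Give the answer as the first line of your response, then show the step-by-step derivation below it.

scc[0]=?,scc[1]=?,scc[2]=?,scc[3]=?,scc[4]=?

step 1: low=(low[0]=0,low[1]=1,low[2]=0,low[3]=?,low[4]=1); scc=(scc[0]=?,scc[1]=?,scc[2]=?,scc[3]=?,scc[4]=?)
step 2: low=(low[0]=0,low[1]=1,low[2]=0,low[3]=?,low[4]=1); scc=(scc[0]=?,scc[1]=?,scc[2]=?,scc[3]=?,scc[4]=?)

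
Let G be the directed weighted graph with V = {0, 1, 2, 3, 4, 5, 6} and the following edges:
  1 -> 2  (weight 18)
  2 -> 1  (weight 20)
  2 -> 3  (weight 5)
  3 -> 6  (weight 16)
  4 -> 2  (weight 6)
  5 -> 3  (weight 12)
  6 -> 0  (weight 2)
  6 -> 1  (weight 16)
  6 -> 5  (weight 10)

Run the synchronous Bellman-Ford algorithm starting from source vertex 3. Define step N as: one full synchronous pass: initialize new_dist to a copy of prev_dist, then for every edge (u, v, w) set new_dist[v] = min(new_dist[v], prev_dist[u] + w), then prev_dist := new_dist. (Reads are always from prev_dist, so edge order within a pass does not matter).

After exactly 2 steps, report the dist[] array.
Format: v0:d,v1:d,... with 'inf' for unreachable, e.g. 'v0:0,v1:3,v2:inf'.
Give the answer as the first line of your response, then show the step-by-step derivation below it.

v0:18,v1:32,v2:inf,v3:0,v4:inf,v5:26,v6:16

step 1: dist = v0:inf,v1:inf,v2:inf,v3:0,v4:inf,v5:inf,v6:16
step 2: dist = v0:18,v1:32,v2:inf,v3:0,v4:inf,v5:26,v6:16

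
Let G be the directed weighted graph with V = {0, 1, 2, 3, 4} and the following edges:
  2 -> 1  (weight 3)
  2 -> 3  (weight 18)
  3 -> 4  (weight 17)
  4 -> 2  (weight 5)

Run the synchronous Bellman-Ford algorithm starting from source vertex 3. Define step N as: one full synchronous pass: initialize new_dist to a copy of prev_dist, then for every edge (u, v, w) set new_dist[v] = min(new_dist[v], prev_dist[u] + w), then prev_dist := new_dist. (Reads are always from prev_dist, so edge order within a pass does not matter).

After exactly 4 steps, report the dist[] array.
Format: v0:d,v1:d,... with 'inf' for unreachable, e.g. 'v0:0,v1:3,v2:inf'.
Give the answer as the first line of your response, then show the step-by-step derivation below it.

v0:inf,v1:25,v2:22,v3:0,v4:17

step 1: dist = v0:inf,v1:inf,v2:inf,v3:0,v4:17
step 2: dist = v0:inf,v1:inf,v2:22,v3:0,v4:17
step 3: dist = v0:inf,v1:25,v2:22,v3:0,v4:17
step 4: dist = v0:inf,v1:25,v2:22,v3:0,v4:17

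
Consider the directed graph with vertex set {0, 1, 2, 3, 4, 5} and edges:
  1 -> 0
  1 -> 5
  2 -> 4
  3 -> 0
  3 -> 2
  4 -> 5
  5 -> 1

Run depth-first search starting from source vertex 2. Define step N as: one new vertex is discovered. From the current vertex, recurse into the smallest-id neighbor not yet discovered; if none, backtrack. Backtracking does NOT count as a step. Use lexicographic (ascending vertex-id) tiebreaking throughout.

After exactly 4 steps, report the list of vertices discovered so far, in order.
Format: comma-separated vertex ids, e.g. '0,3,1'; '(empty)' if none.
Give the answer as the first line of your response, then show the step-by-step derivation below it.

2,4,5,1

step 1: discover 2; path=2; order=2
step 2: discover 4; path=2>4; order=2,4
step 3: discover 5; path=2>4>5; order=2,4,5
step 4: discover 1; path=2>4>5>1; order=2,4,5,1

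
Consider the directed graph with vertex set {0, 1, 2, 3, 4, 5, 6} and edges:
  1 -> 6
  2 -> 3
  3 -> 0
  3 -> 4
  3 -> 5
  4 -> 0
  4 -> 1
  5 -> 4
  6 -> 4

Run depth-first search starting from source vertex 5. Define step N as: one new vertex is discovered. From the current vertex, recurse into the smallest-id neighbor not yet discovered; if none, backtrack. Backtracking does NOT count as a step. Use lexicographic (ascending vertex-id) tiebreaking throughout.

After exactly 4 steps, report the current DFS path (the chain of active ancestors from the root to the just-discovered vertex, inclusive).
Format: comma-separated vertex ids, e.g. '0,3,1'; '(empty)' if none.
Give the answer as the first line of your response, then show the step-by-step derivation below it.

5,4,1

step 1: discover 5; path=5; order=5
step 2: discover 4; path=5>4; order=5,4
step 3: discover 0; path=5>4>0; order=5,4,0
step 4: discover 1; path=5>4>1; order=5,4,0,1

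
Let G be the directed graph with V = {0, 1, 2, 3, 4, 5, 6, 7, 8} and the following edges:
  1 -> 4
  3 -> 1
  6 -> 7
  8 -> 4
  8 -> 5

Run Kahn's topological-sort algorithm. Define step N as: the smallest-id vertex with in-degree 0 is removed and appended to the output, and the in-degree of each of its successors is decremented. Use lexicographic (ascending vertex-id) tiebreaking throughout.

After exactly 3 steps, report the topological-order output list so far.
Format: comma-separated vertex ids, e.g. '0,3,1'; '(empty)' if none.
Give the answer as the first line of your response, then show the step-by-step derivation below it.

0,2,3

step 1: output 0; order=[0]; indeg=(0,1,0,0,2,1,0,1,0)
step 2: output 2; order=[0,2]; indeg=(0,1,0,0,2,1,0,1,0)
step 3: output 3; order=[0,2,3]; indeg=(0,0,0,0,2,1,0,1,0)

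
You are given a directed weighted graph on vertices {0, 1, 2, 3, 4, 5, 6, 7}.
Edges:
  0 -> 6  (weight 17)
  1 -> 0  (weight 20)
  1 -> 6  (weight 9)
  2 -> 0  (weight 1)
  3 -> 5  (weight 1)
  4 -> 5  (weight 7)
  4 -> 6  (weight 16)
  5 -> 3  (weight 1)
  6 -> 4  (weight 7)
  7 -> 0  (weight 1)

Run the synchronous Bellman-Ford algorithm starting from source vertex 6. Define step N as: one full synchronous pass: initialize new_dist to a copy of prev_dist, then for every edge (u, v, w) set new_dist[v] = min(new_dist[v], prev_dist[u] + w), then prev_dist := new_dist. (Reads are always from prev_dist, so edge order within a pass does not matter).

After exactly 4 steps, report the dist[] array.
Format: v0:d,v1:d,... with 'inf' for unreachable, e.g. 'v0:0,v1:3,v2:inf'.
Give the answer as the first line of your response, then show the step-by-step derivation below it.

v0:inf,v1:inf,v2:inf,v3:15,v4:7,v5:14,v6:0,v7:inf

step 1: dist = v0:inf,v1:inf,v2:inf,v3:inf,v4:7,v5:inf,v6:0,v7:inf
step 2: dist = v0:inf,v1:inf,v2:inf,v3:inf,v4:7,v5:14,v6:0,v7:inf
step 3: dist = v0:inf,v1:inf,v2:inf,v3:15,v4:7,v5:14,v6:0,v7:inf
step 4: dist = v0:inf,v1:inf,v2:inf,v3:15,v4:7,v5:14,v6:0,v7:inf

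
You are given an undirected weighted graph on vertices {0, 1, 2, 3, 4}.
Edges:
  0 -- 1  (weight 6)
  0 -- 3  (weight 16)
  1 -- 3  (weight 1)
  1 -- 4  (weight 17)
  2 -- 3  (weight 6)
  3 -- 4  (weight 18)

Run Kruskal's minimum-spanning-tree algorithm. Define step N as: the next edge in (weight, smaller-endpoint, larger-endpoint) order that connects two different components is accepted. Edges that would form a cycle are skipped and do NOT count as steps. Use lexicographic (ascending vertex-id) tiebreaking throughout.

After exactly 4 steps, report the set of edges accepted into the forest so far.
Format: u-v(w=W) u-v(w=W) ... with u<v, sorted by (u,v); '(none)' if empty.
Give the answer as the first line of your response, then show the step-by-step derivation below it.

0-1(w=6) 1-3(w=1) 1-4(w=17) 2-3(w=6)

step 1: add edge 1-3 (w=1); MST = {1-3(w=1)}
step 2: add edge 0-1 (w=6); MST = {0-1(w=6) 1-3(w=1)}
step 3: add edge 2-3 (w=6); MST = {0-1(w=6) 1-3(w=1) 2-3(w=6)}
step 4: add edge 1-4 (w=17); MST = {0-1(w=6) 1-3(w=1) 1-4(w=17) 2-3(w=6)}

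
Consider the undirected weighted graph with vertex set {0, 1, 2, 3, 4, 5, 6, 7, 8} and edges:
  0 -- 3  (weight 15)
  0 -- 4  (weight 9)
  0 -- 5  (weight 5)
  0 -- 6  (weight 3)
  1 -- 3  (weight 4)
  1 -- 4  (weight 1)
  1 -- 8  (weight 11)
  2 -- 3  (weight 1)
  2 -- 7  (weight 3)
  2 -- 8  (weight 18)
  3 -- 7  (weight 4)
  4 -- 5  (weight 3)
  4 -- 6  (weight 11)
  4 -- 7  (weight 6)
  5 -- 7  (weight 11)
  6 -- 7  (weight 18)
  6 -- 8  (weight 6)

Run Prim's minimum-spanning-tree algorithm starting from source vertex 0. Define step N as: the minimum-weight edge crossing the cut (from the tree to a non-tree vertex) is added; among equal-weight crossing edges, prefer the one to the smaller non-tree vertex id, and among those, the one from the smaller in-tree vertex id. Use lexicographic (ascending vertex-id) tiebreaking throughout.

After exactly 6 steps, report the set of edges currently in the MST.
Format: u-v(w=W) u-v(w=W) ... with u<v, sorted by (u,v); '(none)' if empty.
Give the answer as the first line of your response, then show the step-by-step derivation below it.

0-5(w=5) 0-6(w=3) 1-3(w=4) 1-4(w=1) 2-3(w=1) 4-5(w=3)

step 1: add edge 0-6 (w=3); MST = {0-6(w=3)}
step 2: add edge 0-5 (w=5); MST = {0-5(w=5) 0-6(w=3)}
step 3: add edge 4-5 (w=3); MST = {0-5(w=5) 0-6(w=3) 4-5(w=3)}
step 4: add edge 1-4 (w=1); MST = {0-5(w=5) 0-6(w=3) 1-4(w=1) 4-5(w=3)}
step 5: add edge 1-3 (w=4); MST = {0-5(w=5) 0-6(w=3) 1-3(w=4) 1-4(w=1) 4-5(w=3)}
step 6: add edge 2-3 (w=1); MST = {0-5(w=5) 0-6(w=3) 1-3(w=4) 1-4(w=1) 2-3(w=1) 4-5(w=3)}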